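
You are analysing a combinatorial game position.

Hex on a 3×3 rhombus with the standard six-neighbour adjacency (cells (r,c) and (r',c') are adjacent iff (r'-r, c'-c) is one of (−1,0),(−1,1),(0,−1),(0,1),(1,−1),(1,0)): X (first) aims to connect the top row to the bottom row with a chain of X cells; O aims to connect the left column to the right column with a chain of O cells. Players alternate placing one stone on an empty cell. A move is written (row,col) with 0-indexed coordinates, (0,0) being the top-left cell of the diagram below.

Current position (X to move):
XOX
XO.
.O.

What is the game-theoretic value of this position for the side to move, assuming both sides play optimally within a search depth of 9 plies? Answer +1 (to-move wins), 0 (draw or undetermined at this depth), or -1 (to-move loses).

value(XOX/XO./.O., X) = +1

[XOX/XO./.O.] X move#1: (1,2):+1/XOX/XOX/.O.*, (2,0):+1/XOX/XO./XO., (2,2):+1/XOX/XO./.OX
[XOX/XOX/.O.] O move#2: (2,0):-1/XOX/XOX/OO.*, (2,2):-1/XOX/XOX/.OO
[XOX/XOX/OO.] X move#3: (2,2):+1/XOX/XOX/OOX*
[XOX/XOX/OOX] end (terminal -1, O#4); searched XOX/XO./.O. to 9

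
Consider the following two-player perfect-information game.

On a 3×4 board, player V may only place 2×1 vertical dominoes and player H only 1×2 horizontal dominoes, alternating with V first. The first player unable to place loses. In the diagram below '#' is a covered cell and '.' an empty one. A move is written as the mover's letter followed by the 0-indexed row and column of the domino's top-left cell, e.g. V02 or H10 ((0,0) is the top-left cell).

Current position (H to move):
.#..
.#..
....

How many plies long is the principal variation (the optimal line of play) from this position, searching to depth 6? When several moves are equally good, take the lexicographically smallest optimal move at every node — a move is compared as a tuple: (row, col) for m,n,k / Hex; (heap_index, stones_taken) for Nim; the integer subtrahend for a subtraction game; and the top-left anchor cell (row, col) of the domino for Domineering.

PV length from [.#../.#../....]: 3 plies

p1 H@[.#../.#../....]: H02[.###/.#../....]-1 H12[.#../.###/....]+1* H20[.#../.#../##..]-1 H21[.#../.#../.##.]-1 H22[.#../.#../..##]-1
p2 V@[.#../.###/....]: V00[##../####/....]-1* V10[.#../####/#...]-1
p3 H@[##../####/....]: H02[####/####/....]+1* H20[##../####/##..]+1 H21[##../####/.##.]+1 H22[##../####/..##]+1
p4 V@[####/####/....] terminal -1; root [.#../.#../....] d6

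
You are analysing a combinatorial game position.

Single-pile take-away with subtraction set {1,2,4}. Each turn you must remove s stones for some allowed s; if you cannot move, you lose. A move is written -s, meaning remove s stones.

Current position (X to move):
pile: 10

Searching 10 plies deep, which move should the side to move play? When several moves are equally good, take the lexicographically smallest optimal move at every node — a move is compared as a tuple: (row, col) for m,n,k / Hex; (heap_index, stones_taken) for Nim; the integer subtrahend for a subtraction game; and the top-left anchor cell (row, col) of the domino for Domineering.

[10] X move#1: -1:+1/9*, -2:-1/8, -4:+1/6
[9] O move#2: -1:-1/8*, -2:-1/7, -4:-1/5
[8] X move#3: -1:-1/7, -2:+1/6*, -4:-1/4
[6] O move#4: -1:-1/5*, -2:-1/4, -4:-1/2
[5] X move#5: -1:-1/4, -2:+1/3*, -4:-1/1
[3] O move#6: -1:-1/2*, -2:-1/1
[2] X move#7: -1:-1/1, -2:+1/0*
[0] end (terminal -1, O#8); searched 10 to 10

X's best at [10]: -1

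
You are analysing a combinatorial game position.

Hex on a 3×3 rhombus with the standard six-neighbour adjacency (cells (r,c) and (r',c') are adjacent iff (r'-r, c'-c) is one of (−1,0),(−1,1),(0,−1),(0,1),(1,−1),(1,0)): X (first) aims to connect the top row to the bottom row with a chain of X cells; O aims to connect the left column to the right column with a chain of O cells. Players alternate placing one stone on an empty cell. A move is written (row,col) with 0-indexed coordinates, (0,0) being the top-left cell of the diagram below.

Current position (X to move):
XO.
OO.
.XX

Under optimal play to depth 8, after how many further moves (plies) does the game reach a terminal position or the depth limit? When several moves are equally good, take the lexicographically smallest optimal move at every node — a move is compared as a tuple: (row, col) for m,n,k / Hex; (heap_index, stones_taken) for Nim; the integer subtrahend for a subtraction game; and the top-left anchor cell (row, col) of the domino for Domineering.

PV length from [XO./OO./.XX]: 2 plies

[XO./OO./.XX] X move#1: (0,2):-1/XOX/OO./.XX*, (1,2):-1/XO./OOX/.XX, (2,0):-1/XO./OO./XXX
[XOX/OO./.XX] O move#2: (1,2):+1/XOX/OOO/.XX*, (2,0):-1/XOX/OO./OXX
[XOX/OOO/.XX] end (terminal -1, X#3); searched XO./OO./.XX to 8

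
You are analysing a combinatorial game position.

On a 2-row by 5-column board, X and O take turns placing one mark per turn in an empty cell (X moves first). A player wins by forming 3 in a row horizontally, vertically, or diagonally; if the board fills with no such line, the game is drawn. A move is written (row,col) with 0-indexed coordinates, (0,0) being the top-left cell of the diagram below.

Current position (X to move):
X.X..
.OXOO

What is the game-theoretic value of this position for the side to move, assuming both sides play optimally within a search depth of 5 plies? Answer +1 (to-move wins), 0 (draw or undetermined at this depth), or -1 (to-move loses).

[X.X../.OXOO] X move#1: (0,1):+1/XXX../.OXOO*, (0,3):+1/X.XX./.OXOO, (0,4):+1/X.X.X/.OXOO, (1,0):+0/X.X../XOXOO
[XXX../.OXOO] end (terminal -1, O#2); searched X.X../.OXOO to 5

value(X.X../.OXOO, X) = +1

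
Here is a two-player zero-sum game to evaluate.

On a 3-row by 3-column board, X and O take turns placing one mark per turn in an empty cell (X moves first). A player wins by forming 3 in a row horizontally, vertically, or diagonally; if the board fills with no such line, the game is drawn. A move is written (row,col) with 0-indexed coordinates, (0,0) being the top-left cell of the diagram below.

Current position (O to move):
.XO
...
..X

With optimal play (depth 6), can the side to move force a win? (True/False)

O winning at [.XO/.../..X]: False

[.XO/.../..X] O move#1: (0,0):-1/OXO/.../..X, (1,0):-1/.XO/O../..X, (1,1):+0/.XO/.O./..X*, (1,2):-1/.XO/..O/..X, (2,0):-1/.XO/.../O.X, (2,1):+0/.XO/.../.OX
[.XO/.O./..X] X move#2: (0,0):-1/XXO/.O./..X, (1,0):-1/.XO/XO./..X, (1,2):-1/.XO/.OX/..X, (2,0):+0/.XO/.O./X.X*, (2,1):-1/.XO/.O./.XX
[.XO/.O./X.X] O move#3: (0,0):-1/OXO/.O./X.X, (1,0):-1/.XO/OO./X.X, (1,2):-1/.XO/.OO/X.X, (2,1):+0/.XO/.O./XOX*
[.XO/.O./XOX] X move#4: (0,0):+0/XXO/.O./XOX*, (1,0):+0/.XO/XO./XOX, (1,2):+0/.XO/.OX/XOX
[XXO/.O./XOX] O move#5: (1,0):+0/XXO/OO./XOX*, (1,2):-1/XXO/.OO/XOX
[XXO/OO./XOX] X move#6: (1,2):+0/XXO/OOX/XOX*
[XXO/OOX/XOX] end (terminal +0, O#7); searched .XO/.../..X to 6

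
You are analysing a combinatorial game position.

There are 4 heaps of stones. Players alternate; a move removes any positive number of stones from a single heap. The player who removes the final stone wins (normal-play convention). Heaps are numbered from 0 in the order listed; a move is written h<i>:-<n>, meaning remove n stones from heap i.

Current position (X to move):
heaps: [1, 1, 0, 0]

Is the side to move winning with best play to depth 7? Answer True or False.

X winning at [(1,1,0,0)]: False

[(1,1,0,0)] X move#1: h0:-1:-1/(0,1,0,0)*, h1:-1:-1/(1,0,0,0)
[(0,1,0,0)] O move#2: h1:-1:+1/(0,0,0,0)*
[(0,0,0,0)] end (terminal -1, X#3); searched (1,1,0,0) to 7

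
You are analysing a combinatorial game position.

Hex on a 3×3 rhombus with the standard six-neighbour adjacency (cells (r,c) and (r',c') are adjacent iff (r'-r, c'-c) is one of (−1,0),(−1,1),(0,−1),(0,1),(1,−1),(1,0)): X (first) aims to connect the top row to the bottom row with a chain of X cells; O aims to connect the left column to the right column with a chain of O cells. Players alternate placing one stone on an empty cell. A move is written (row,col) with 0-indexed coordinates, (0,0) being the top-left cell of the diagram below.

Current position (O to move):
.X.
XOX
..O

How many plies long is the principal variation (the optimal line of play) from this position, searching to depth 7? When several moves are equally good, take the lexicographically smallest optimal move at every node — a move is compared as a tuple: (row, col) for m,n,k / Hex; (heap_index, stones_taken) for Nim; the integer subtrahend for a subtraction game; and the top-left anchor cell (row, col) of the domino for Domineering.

p1 O@[.X./XOX/..O]: (0,0)[OX./XOX/..O]-1 (0,2)[.XO/XOX/..O]-1 (2,0)[.X./XOX/O.O]+1* (2,1)[.X./XOX/.OO]-1
p2 X@[.X./XOX/O.O]: (0,0)[XX./XOX/O.O]-1* (0,2)[.XX/XOX/O.O]-1 (2,1)[.X./XOX/OXO]-1
p3 O@[XX./XOX/O.O]: (0,2)[XXO/XOX/O.O]+1* (2,1)[XX./XOX/OOO]+1
p4 X@[XXO/XOX/O.O] terminal -1; root [.X./XOX/..O] d7

PV length from [.X./XOX/..O]: 3 plies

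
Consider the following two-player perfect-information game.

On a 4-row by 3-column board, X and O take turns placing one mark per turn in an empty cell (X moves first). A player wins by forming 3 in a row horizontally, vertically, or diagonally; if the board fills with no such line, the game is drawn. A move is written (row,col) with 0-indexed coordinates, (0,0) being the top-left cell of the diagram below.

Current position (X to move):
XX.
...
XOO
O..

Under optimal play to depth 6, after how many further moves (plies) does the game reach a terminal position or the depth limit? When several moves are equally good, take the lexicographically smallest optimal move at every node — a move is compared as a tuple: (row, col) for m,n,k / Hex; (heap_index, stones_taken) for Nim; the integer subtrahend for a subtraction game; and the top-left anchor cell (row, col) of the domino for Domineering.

ply 1, X at XX./.../XOO/O.. | (0,2)=+1→XXX/.../XOO/O..*; (1,0)=+1→XX./X../XOO/O..; (1,1)=-1→XX./.X./XOO/O..; (1,2)=+1→XX./..X/XOO/O..; (3,1)=-1→XX./.../XOO/OX.; (3,2)=-1→XX./.../XOO/O.X
ply 2: XXX/.../XOO/O.. is terminal -1 (O); from XX./.../XOO/O.. depth 6

PV length from [XX./.../XOO/O..]: 1 ply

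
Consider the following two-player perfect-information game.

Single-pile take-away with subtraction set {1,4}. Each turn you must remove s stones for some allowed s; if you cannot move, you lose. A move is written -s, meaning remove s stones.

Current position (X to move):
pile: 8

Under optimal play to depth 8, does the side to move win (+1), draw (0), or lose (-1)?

ply 1, X at 8 | -1=+1→7*; -4=-1→4
ply 2, O at 7 | -1=-1→6*; -4=-1→3
ply 3, X at 6 | -1=+1→5*; -4=+1→2
ply 4, O at 5 | -1=-1→4*; -4=-1→1
ply 5, X at 4 | -1=-1→3; -4=+1→0*
ply 6: 0 is terminal -1 (O); from 8 depth 8

value(8, X) = +1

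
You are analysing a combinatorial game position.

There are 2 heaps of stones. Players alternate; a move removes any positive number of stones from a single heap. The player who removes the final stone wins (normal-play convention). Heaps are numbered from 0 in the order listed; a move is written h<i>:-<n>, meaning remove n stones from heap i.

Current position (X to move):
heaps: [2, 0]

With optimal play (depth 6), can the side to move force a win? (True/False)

X winning at [(2,0)]: True

p1 X@[(2,0)]: h0:-1[(1,0)]-1 h0:-2[(0,0)]+1*
p2 O@[(0,0)] terminal -1; root [(2,0)] d6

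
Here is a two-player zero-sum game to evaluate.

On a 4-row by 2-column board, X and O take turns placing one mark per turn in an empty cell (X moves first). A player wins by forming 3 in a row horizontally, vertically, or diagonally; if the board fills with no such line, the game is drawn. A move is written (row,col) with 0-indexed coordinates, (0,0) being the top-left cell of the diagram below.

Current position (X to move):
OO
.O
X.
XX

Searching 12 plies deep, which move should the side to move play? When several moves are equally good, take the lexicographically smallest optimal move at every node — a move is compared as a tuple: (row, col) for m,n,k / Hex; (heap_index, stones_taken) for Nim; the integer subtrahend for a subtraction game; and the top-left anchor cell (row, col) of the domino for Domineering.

ply 1, X at OO/.O/X./XX | (1,0)=+1→OO/XO/X./XX*; (2,1)=+0→OO/.O/XX/XX
ply 2: OO/XO/X./XX is terminal -1 (O); from OO/.O/X./XX depth 12

X's best at [OO/.O/X./XX]: (1,0)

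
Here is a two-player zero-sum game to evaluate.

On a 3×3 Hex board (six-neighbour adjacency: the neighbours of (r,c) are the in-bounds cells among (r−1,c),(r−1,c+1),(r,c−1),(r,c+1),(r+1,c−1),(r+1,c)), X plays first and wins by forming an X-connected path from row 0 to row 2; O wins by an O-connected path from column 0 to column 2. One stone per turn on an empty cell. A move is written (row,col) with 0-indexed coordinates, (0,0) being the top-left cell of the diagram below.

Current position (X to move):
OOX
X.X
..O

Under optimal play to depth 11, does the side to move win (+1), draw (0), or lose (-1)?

value(OOX/X.X/..O, X) = +1

[OOX/X.X/..O] X move#1: (1,1):+1/OOX/XXX/..O*, (2,0):+1/OOX/X.X/X.O, (2,1):+1/OOX/X.X/.XO
[OOX/XXX/..O] O move#2: (2,0):-1/OOX/XXX/O.O*, (2,1):-1/OOX/XXX/.OO
[OOX/XXX/O.O] X move#3: (2,1):+1/OOX/XXX/OXO*
[OOX/XXX/OXO] end (terminal -1, O#4); searched OOX/X.X/..O to 11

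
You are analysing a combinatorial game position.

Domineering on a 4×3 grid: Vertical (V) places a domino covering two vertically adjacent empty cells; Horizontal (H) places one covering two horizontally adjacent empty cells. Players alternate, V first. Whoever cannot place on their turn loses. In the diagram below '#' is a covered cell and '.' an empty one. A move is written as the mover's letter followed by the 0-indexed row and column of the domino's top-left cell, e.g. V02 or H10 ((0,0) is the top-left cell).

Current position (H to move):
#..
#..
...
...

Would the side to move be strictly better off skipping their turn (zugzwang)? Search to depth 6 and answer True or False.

zugzwang(#../#../.../..., H) = False

ply 1, H at #../#../.../... | H01=-1→###/#../.../...*; H11=-1→#../###/.../...; H20=-1→#../#../##./...; H21=-1→#../#../.##/...; H30=-1→#../#../.../##.; H31=-1→#../#../.../.##
ply 2, V at ###/#../.../... | V11=+1→###/##./.#./...*; V12=-1→###/#.#/..#/...; V20=-1→###/#../#../#..; V21=+1→###/#../.#./.#.; V22=-1→###/#../..#/..#
ply 3, H at ###/##./.#./... | H30=-1→###/##./.#./##.*; H31=-1→###/##./.#./.##
ply 4, V at ###/##./.#./##. | V12=+1→###/###/.##/##.*; V22=+1→###/##./.##/###
ply 5: ###/###/.##/##. is terminal -1 (H); from #../#../.../... depth 6
pass branch (V moves first from the same position):
  | ply 1, V at #../#../.../... | V01=+1→##./##./.../...*; V02=+1→#.#/#.#/.../...; V11=+1→#../##./.#./...; V12=-1→#../#.#/..#/...; V20=+1→#../#../#../#..; V21=+1→#../#../.#./.#.; V22=+1→#../#../..#/..#
  | ply 2, H at ##./##./.../... | H20=-1→##./##./##./...*; H21=-1→##./##./.##/...; H30=-1→##./##./.../##.; H31=-1→##./##./.../.##
  | ply 3, V at ##./##./##./... | V02=-1→###/###/##./...; V12=-1→##./###/###/...; V22=+1→##./##./###/..#*
  | ply 4, H at ##./##./###/..# | H30=-1→##./##./###/###*
  | ply 5, V at ##./##./###/### | V02=+1→###/###/###/###*
  | ply 6: ###/###/###/### is terminal -1 (H); from #../#../.../... depth 6
H moving scores -1; H passing scores -1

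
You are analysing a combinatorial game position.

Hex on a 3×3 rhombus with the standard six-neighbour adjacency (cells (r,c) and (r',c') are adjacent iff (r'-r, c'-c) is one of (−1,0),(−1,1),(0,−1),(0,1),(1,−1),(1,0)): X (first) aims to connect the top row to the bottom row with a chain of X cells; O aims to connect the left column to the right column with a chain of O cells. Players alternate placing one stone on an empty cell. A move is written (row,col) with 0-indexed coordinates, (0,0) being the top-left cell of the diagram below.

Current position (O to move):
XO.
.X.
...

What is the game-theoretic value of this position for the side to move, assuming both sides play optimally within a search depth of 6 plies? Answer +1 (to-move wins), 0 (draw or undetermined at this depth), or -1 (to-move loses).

value(XO./.X./..., O) = -1

[XO./.X./...] O move#1: (0,2):-1/XOO/.X./...*, (1,0):-1/XO./OX./..., (1,2):-1/XO./.XO/..., (2,0):-1/XO./.X./O.., (2,1):-1/XO./.X./.O., (2,2):-1/XO./.X./..O
[XOO/.X./...] X move#2: (1,0):+1/XOO/XX./...*, (1,2):-1/XOO/.XX/..., (2,0):-1/XOO/.X./X.., (2,1):-1/XOO/.X./.X., (2,2):-1/XOO/.X./..X
[XOO/XX./...] O move#3: (1,2):-1/XOO/XXO/...*, (2,0):-1/XOO/XX./O.., (2,1):-1/XOO/XX./.O., (2,2):-1/XOO/XX./..O
[XOO/XXO/...] X move#4: (2,0):+1/XOO/XXO/X..*, (2,1):+1/XOO/XXO/.X., (2,2):+1/XOO/XXO/..X
[XOO/XXO/X..] end (terminal -1, O#5); searched XO./.X./... to 6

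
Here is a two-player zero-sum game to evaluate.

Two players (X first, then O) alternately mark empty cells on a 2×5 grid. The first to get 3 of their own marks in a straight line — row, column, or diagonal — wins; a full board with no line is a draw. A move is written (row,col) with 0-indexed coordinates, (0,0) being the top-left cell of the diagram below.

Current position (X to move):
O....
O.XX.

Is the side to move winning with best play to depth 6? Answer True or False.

X winning at [O..../O.XX.]: True

p1 X@[O..../O.XX.]: (0,1)[OX.../O.XX.]+1* (0,2)[O.X../O.XX.]+1 (0,3)[O..X./O.XX.]+1 (0,4)[O...X/O.XX.]+1 (1,1)[O..../OXXX.]+1 (1,4)[O..../O.XXX]+1
p2 O@[OX.../O.XX.]: (0,2)[OXO../O.XX.]-1* (0,3)[OX.O./O.XX.]-1 (0,4)[OX..O/O.XX.]-1 (1,1)[OX.../OOXX.]-1 (1,4)[OX.../O.XXO]-1
p3 X@[OXO../O.XX.]: (0,3)[OXOX./O.XX.]+1* (0,4)[OXO.X/O.XX.]+1 (1,1)[OXO../OXXX.]+1 (1,4)[OXO../O.XXX]+1
p4 O@[OXOX./O.XX.]: (0,4)[OXOXO/O.XX.]-1* (1,1)[OXOX./OOXX.]-1 (1,4)[OXOX./O.XXO]-1
p5 X@[OXOXO/O.XX.]: (1,1)[OXOXO/OXXX.]+1* (1,4)[OXOXO/O.XXX]+1
p6 O@[OXOXO/OXXX.] terminal -1; root [O..../O.XX.] d6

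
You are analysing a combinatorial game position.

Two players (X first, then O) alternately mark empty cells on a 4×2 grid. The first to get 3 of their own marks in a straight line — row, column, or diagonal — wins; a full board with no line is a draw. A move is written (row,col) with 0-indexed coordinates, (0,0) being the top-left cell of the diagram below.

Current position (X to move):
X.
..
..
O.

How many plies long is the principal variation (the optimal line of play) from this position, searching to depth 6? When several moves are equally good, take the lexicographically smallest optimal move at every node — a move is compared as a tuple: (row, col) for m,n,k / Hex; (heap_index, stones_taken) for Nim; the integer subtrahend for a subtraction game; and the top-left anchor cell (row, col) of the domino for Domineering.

[X./../../O.] X move#1: (0,1):+0/XX/../../O.*, (1,0):+0/X./X./../O., (1,1):+0/X./.X/../O., (2,0):+0/X./../X./O., (2,1):+0/X./../.X/O., (3,1):+0/X./../../OX
[XX/../../O.] O move#2: (1,0):+0/XX/O./../O.*, (1,1):+0/XX/.O/../O., (2,0):+0/XX/../O./O., (2,1):+0/XX/../.O/O., (3,1):+0/XX/../../OO
[XX/O./../O.] X move#3: (1,1):-1/XX/OX/../O., (2,0):+0/XX/O./X./O.*, (2,1):-1/XX/O./.X/O., (3,1):-1/XX/O./../OX
[XX/O./X./O.] O move#4: (1,1):+0/XX/OO/X./O.*, (2,1):+0/XX/O./XO/O., (3,1):+0/XX/O./X./OO
[XX/OO/X./O.] X move#5: (2,1):+0/XX/OO/XX/O.*, (3,1):+0/XX/OO/X./OX
[XX/OO/XX/O.] O move#6: (3,1):+0/XX/OO/XX/OO*
[XX/OO/XX/OO] end (terminal +0, X#7); searched X./../../O. to 6

PV length from [X./../../O.]: 6 plies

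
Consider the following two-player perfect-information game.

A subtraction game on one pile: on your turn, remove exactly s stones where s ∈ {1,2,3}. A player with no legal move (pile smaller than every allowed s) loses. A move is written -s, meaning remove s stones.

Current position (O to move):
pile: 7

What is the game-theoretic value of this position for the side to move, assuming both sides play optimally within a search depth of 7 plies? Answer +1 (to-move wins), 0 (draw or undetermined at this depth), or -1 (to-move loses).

value(7, O) = +1

[7] O move#1: -1:-1/6, -2:-1/5, -3:+1/4*
[4] X move#2: -1:-1/3*, -2:-1/2, -3:-1/1
[3] O move#3: -1:-1/2, -2:-1/1, -3:+1/0*
[0] end (terminal -1, X#4); searched 7 to 7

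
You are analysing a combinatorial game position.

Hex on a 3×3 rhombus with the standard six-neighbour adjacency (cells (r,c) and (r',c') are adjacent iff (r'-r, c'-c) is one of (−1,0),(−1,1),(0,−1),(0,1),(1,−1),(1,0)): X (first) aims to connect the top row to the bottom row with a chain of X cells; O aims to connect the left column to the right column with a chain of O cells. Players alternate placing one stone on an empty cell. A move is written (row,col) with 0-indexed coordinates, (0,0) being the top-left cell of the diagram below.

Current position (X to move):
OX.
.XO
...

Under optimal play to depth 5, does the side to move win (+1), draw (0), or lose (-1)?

[OX./.XO/...] X move#1: (0,2):+1/OXX/.XO/...*, (1,0):+1/OX./XXO/..., (2,0):+1/OX./.XO/X.., (2,1):+1/OX./.XO/.X., (2,2):+1/OX./.XO/..X
[OXX/.XO/...] O move#2: (1,0):-1/OXX/OXO/...*, (2,0):-1/OXX/.XO/O.., (2,1):-1/OXX/.XO/.O., (2,2):-1/OXX/.XO/..O
[OXX/OXO/...] X move#3: (2,0):+1/OXX/OXO/X..*, (2,1):+1/OXX/OXO/.X., (2,2):+1/OXX/OXO/..X
[OXX/OXO/X..] end (terminal -1, O#4); searched OX./.XO/... to 5

value(OX./.XO/..., X) = +1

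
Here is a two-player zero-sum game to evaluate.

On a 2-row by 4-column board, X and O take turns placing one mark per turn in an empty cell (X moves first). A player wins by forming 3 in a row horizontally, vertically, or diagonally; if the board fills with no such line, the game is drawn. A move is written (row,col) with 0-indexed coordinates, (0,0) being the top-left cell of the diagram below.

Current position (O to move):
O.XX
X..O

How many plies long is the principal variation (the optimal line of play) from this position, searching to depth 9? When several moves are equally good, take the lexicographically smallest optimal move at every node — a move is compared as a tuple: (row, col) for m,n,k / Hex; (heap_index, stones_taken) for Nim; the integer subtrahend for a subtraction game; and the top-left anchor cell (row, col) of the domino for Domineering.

PV length from [O.XX/X..O]: 3 plies

ply 1, O at O.XX/X..O | (0,1)=+0→OOXX/X..O*; (1,1)=-1→O.XX/XO.O; (1,2)=-1→O.XX/X.OO
ply 2, X at OOXX/X..O | (1,1)=+0→OOXX/XX.O*; (1,2)=+0→OOXX/X.XO
ply 3, O at OOXX/XX.O | (1,2)=+0→OOXX/XXOO*
ply 4: OOXX/XXOO is terminal +0 (X); from O.XX/X..O depth 9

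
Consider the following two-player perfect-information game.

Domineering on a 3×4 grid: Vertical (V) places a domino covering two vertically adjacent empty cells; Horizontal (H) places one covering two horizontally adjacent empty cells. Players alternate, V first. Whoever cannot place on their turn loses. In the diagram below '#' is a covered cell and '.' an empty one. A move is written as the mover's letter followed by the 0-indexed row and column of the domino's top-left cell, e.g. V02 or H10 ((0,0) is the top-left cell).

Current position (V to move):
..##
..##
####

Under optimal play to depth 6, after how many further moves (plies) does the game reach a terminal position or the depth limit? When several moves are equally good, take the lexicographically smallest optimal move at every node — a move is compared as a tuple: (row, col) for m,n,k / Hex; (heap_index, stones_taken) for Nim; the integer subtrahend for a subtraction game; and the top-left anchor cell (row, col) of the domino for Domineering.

PV length from [..##/..##/####]: 1 ply

[..##/..##/####] V move#1: V00:+1/#.##/#.##/####*, V01:+1/.###/.###/####
[#.##/#.##/####] end (terminal -1, H#2); searched ..##/..##/#### to 6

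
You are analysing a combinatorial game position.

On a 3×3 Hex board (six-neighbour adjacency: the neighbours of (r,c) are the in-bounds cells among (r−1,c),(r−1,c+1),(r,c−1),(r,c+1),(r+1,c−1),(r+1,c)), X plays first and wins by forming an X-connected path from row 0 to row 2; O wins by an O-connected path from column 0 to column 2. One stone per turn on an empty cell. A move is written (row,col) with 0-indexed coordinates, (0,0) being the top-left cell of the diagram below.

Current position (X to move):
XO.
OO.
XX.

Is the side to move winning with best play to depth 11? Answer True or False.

[XO./OO./XX.] X move#1: (0,2):-1/XOX/OO./XX.*, (1,2):-1/XO./OOX/XX., (2,2):-1/XO./OO./XXX
[XOX/OO./XX.] O move#2: (1,2):+1/XOX/OOO/XX.*, (2,2):-1/XOX/OO./XXO
[XOX/OOO/XX.] end (terminal -1, X#3); searched XO./OO./XX. to 11

X winning at [XO./OO./XX.]: False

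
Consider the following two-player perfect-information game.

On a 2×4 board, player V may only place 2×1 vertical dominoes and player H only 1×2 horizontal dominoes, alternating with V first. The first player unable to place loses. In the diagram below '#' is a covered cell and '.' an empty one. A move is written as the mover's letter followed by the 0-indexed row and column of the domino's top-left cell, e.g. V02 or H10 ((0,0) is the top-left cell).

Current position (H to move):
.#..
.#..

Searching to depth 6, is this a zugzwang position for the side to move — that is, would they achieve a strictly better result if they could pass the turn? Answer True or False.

zugzwang(.#../.#.., H) = False

p1 H@[.#../.#..]: H02[.###/.#..]+1* H12[.#../.###]+1
p2 V@[.###/.#..]: V00[####/##..]-1*
p3 H@[####/##..]: H12[####/####]+1*
p4 V@[####/####] terminal -1; root [.#../.#..] d6
suppose H passes — search the same position with V to move:
pass> p1 V@[.#../.#..]: V00[##../##..]-1 V02[.##./.##.]+1* V03[.#.#/.#.#]+1
pass> p2 H@[.##./.##.] terminal -1; root [.#../.#..] d6
for H: play +1, pass -1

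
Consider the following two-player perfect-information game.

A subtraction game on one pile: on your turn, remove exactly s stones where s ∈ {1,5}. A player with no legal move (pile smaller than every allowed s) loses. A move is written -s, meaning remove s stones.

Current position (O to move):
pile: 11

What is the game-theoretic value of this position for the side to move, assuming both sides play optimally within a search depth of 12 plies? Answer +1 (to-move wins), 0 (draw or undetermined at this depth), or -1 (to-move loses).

[11] O move#1: -1:+1/10*, -5:+1/6
[10] X move#2: -1:-1/9*, -5:-1/5
[9] O move#3: -1:+1/8*, -5:+1/4
[8] X move#4: -1:-1/7*, -5:-1/3
[7] O move#5: -1:+1/6*, -5:+1/2
[6] X move#6: -1:-1/5*, -5:-1/1
[5] O move#7: -1:+1/4*, -5:+1/0
[4] X move#8: -1:-1/3*
[3] O move#9: -1:+1/2*
[2] X move#10: -1:-1/1*
[1] O move#11: -1:+1/0*
[0] end (terminal -1, X#12); searched 11 to 12

value(11, O) = +1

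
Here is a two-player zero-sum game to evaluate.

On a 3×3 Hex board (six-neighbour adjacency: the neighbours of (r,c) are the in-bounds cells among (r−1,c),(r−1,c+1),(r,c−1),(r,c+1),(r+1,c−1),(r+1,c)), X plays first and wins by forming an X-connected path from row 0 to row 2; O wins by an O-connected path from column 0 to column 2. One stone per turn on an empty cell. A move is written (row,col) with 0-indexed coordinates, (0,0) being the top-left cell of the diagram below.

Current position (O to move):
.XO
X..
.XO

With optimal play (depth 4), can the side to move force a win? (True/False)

ply 1, O at .XO/X../.XO | (0,0)=-1→OXO/X../.XO*; (1,1)=-1→.XO/XO./.XO; (1,2)=-1→.XO/X.O/.XO; (2,0)=-1→.XO/X../OXO
ply 2, X at OXO/X../.XO | (1,1)=+1→OXO/XX./.XO*; (1,2)=+1→OXO/X.X/.XO; (2,0)=+1→OXO/X../XXO
ply 3: OXO/XX./.XO is terminal -1 (O); from .XO/X../.XO depth 4

O winning at [.XO/X../.XO]: False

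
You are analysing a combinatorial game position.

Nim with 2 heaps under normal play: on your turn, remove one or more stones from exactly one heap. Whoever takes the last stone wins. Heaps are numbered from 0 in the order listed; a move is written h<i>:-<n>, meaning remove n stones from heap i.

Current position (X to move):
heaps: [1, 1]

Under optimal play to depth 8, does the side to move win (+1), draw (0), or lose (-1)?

p1 X@[(1,1)]: h0:-1[(0,1)]-1* h1:-1[(1,0)]-1
p2 O@[(0,1)]: h1:-1[(0,0)]+1*
p3 X@[(0,0)] terminal -1; root [(1,1)] d8

value((1,1), X) = -1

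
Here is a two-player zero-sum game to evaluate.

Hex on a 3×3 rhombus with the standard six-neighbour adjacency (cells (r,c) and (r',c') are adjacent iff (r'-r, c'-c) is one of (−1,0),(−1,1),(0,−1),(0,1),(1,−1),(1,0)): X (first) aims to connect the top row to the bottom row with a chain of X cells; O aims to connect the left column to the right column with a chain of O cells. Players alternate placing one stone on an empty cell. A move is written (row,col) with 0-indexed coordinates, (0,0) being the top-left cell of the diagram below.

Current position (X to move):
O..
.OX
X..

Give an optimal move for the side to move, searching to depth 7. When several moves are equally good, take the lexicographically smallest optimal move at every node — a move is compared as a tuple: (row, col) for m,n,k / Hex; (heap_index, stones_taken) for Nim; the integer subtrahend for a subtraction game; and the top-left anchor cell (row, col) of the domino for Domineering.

ply 1, X at O../.OX/X.. | (0,1)=+1→OX./.OX/X..*; (0,2)=+1→O.X/.OX/X..; (1,0)=+1→O../XOX/X..; (2,1)=-1→O../.OX/XX.; (2,2)=-1→O../.OX/X.X
ply 2, O at OX./.OX/X.. | (0,2)=-1→OXO/.OX/X..*; (1,0)=-1→OX./OOX/X..; (2,1)=-1→OX./.OX/XO.; (2,2)=-1→OX./.OX/X.O
ply 3, X at OXO/.OX/X.. | (1,0)=+1→OXO/XOX/X..*; (2,1)=-1→OXO/.OX/XX.; (2,2)=-1→OXO/.OX/X.X
ply 4: OXO/XOX/X.. is terminal -1 (O); from O../.OX/X.. depth 7

X's best at [O../.OX/X..]: (0,1)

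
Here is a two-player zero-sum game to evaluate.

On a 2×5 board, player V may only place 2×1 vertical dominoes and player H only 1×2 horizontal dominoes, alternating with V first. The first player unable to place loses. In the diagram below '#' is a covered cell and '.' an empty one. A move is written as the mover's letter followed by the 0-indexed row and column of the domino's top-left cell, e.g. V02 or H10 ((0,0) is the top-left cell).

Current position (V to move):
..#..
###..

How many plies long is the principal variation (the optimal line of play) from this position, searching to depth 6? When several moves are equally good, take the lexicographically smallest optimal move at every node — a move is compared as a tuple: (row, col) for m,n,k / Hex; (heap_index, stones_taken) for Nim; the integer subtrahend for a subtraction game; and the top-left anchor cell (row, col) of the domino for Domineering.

PV length from [..#../###..]: 3 plies

ply 1, V at ..#../###.. | V03=+1→..##./####.*; V04=+1→..#.#/###.#
ply 2, H at ..##./####. | H00=-1→####./####.*
ply 3, V at ####./####. | V04=+1→#####/#####*
ply 4: #####/##### is terminal -1 (H); from ..#../###.. depth 6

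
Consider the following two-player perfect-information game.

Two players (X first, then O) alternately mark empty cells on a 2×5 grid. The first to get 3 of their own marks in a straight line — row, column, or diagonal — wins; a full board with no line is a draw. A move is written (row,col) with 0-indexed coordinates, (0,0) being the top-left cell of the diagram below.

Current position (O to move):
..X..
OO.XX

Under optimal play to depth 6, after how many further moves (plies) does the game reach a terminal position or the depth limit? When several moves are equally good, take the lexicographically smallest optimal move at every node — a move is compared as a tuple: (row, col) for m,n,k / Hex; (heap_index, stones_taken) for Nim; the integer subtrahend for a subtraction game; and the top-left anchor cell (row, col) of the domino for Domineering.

PV length from [..X../OO.XX]: 1 ply

p1 O@[..X../OO.XX]: (0,0)[O.X../OO.XX]-1 (0,1)[.OX../OO.XX]-1 (0,3)[..XO./OO.XX]-1 (0,4)[..X.O/OO.XX]-1 (1,2)[..X../OOOXX]+1*
p2 X@[..X../OOOXX] terminal -1; root [..X../OO.XX] d6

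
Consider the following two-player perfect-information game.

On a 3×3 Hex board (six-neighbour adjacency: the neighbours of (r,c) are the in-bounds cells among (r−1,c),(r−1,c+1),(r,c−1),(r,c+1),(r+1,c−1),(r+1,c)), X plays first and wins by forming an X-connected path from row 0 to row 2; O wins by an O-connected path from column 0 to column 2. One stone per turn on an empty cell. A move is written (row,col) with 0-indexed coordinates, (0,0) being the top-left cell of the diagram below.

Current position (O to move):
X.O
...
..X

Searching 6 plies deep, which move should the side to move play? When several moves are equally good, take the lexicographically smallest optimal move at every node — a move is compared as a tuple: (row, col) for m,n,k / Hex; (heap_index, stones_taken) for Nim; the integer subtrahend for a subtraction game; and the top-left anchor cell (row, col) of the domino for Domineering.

O's best at [X.O/.../..X]: (1,0)

p1 O@[X.O/.../..X]: (0,1)[XOO/.../..X]-1 (1,0)[X.O/O../..X]+1* (1,1)[X.O/.O./..X]+1 (1,2)[X.O/..O/..X]-1 (2,0)[X.O/.../O.X]-1 (2,1)[X.O/.../.OX]-1
p2 X@[X.O/O../..X]: (0,1)[XXO/O../..X]-1* (1,1)[X.O/OX./..X]-1 (1,2)[X.O/O.X/..X]-1 (2,0)[X.O/O../X.X]-1 (2,1)[X.O/O../.XX]-1
p3 O@[XXO/O../..X]: (1,1)[XXO/OO./..X]+1* (1,2)[XXO/O.O/..X]-1 (2,0)[XXO/O../O.X]-1 (2,1)[XXO/O../.OX]-1
p4 X@[XXO/OO./..X] terminal -1; root [X.O/.../..X] d6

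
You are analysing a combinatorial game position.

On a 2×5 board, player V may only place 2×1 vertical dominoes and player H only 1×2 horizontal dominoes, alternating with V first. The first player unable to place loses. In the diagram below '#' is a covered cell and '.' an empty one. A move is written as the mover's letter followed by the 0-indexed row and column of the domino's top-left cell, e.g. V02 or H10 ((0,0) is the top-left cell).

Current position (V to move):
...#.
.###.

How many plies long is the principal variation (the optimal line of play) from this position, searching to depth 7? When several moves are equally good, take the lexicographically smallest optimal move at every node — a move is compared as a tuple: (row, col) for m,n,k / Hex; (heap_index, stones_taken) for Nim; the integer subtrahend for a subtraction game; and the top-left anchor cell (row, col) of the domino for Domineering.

PV length from [...#./.###.]: 3 plies

ply 1, V at ...#./.###. | V00=+1→#..#./####.*; V04=-1→...##/.####
ply 2, H at #..#./####. | H01=-1→####./####.*
ply 3, V at ####./####. | V04=+1→#####/#####*
ply 4: #####/##### is terminal -1 (H); from ...#./.###. depth 7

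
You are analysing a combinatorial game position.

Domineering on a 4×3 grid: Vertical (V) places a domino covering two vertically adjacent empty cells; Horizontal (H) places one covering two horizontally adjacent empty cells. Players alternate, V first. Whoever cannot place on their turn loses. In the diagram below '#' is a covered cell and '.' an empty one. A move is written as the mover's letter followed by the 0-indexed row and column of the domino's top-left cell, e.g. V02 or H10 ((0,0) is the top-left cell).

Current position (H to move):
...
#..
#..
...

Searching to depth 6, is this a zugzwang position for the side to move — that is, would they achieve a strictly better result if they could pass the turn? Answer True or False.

p1 H@[.../#../#../...]: H00[##./#../#../...]-1* H01[.##/#../#../...]-1 H11[.../###/#../...]-1 H21[.../#../###/...]-1 H30[.../#../#../##.]-1 H31[.../#../#../.##]-1
p2 V@[##./#../#../...]: V02[###/#.#/#../...]-1 V11[##./##./##./...]+1* V12[##./#.#/#.#/...]+1 V21[##./#../##./.#.]+1 V22[##./#../#.#/..#]+1
p3 H@[##./##./##./...]: H30[##./##./##./##.]-1* H31[##./##./##./.##]-1
p4 V@[##./##./##./##.]: V02[###/###/##./##.]+1* V12[##./###/###/##.]+1 V22[##./##./###/###]+1
p5 H@[###/###/##./##.] terminal -1; root [.../#../#../...] d6
pass branch (V moves first from the same position):
  | p1 V@[.../#../#../...]: V01[.#./##./#../...]-1 V02[..#/#.#/#../...]-1 V11[.../##./##./...]-1 V12[.../#.#/#.#/...]+1* V21[.../#../##./.#.]-1 V22[.../#../#.#/..#]-1
  | p2 H@[.../#.#/#.#/...]: H00[##./#.#/#.#/...]-1* H01[.##/#.#/#.#/...]-1 H30[.../#.#/#.#/##.]-1 H31[.../#.#/#.#/.##]-1
  | p3 V@[##./#.#/#.#/...]: V11[##./###/###/...]-1 V21[##./#.#/###/.#.]+1*
  | p4 H@[##./#.#/###/.#.] terminal -1; root [.../#../#../...] d6
H moving scores -1; H passing scores -1

zugzwang(.../#../#../..., H) = False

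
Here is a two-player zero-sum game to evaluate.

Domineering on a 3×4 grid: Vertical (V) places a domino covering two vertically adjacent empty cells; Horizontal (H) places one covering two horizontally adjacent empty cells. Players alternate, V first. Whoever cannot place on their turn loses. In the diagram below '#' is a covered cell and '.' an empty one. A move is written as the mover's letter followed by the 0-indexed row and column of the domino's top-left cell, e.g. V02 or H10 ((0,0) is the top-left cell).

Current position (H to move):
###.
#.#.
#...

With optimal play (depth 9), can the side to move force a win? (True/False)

H winning at [###./#.#./#...]: False

[###./#.#./#...] H move#1: H21:-1/###./#.#./###.*, H22:-1/###./#.#./#.##
[###./#.#./###.] V move#2: V03:+1/####/#.##/###.*, V13:+1/###./#.##/####
[####/#.##/###.] end (terminal -1, H#3); searched ###./#.#./#... to 9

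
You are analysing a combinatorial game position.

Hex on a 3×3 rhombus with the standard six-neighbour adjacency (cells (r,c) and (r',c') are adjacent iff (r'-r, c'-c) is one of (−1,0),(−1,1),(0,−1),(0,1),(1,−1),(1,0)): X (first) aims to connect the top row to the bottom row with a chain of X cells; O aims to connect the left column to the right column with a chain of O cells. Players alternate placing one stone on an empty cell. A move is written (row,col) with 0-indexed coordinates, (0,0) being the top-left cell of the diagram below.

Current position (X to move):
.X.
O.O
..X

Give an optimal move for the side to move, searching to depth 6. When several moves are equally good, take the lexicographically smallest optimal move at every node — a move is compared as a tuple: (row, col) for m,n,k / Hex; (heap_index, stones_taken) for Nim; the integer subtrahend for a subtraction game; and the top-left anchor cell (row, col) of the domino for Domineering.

p1 X@[.X./O.O/..X]: (0,0)[XX./O.O/..X]-1 (0,2)[.XX/O.O/..X]-1 (1,1)[.X./OXO/..X]+1* (2,0)[.X./O.O/X.X]-1 (2,1)[.X./O.O/.XX]-1
p2 O@[.X./OXO/..X]: (0,0)[OX./OXO/..X]-1* (0,2)[.XO/OXO/..X]-1 (2,0)[.X./OXO/O.X]-1 (2,1)[.X./OXO/.OX]-1
p3 X@[OX./OXO/..X]: (0,2)[OXX/OXO/..X]+1* (2,0)[OX./OXO/X.X]+1 (2,1)[OX./OXO/.XX]+1
p4 O@[OXX/OXO/..X]: (2,0)[OXX/OXO/O.X]-1* (2,1)[OXX/OXO/.OX]-1
p5 X@[OXX/OXO/O.X]: (2,1)[OXX/OXO/OXX]+1*
p6 O@[OXX/OXO/OXX] terminal -1; root [.X./O.O/..X] d6

X's best at [.X./O.O/..X]: (1,1)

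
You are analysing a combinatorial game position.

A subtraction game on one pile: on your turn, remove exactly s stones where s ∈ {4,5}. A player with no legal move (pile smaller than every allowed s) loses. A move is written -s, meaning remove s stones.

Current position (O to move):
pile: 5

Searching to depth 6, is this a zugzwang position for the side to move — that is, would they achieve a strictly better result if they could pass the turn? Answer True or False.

zugzwang(5, O) = False

p1 O@[5]: -4[1]+1* -5[0]+1
p2 X@[1] terminal -1; root [5] d6
suppose O passes — search the same position with X to move:
pass> p1 X@[5]: -4[1]+1* -5[0]+1
pass> p2 O@[1] terminal -1; root [5] d6
for O: play +1, pass -1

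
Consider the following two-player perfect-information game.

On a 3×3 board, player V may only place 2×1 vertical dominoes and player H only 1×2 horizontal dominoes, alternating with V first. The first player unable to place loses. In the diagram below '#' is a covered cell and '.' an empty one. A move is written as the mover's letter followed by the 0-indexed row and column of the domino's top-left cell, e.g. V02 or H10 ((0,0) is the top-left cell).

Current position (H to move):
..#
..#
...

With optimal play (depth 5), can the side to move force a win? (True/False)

[..#/..#/...] H move#1: H00:-1/###/..#/..., H10:+1/..#/###/...*, H20:-1/..#/..#/##., H21:-1/..#/..#/.##
[..#/###/...] end (terminal -1, V#2); searched ..#/..#/... to 5

H winning at [..#/..#/...]: True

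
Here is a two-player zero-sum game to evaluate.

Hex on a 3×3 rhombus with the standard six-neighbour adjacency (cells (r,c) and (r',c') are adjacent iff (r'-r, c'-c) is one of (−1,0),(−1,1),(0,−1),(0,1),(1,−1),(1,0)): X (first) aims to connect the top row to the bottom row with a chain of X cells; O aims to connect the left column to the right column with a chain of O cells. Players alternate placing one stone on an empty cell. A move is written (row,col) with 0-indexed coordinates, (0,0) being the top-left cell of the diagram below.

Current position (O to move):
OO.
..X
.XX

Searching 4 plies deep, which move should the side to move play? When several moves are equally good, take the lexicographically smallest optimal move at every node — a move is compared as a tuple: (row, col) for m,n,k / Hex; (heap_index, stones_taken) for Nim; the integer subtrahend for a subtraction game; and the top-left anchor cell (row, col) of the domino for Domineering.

[OO./..X/.XX] O move#1: (0,2):+1/OOO/..X/.XX*, (1,0):-1/OO./O.X/.XX, (1,1):-1/OO./.OX/.XX, (2,0):-1/OO./..X/OXX
[OOO/..X/.XX] end (terminal -1, X#2); searched OO./..X/.XX to 4

O's best at [OO./..X/.XX]: (0,2)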